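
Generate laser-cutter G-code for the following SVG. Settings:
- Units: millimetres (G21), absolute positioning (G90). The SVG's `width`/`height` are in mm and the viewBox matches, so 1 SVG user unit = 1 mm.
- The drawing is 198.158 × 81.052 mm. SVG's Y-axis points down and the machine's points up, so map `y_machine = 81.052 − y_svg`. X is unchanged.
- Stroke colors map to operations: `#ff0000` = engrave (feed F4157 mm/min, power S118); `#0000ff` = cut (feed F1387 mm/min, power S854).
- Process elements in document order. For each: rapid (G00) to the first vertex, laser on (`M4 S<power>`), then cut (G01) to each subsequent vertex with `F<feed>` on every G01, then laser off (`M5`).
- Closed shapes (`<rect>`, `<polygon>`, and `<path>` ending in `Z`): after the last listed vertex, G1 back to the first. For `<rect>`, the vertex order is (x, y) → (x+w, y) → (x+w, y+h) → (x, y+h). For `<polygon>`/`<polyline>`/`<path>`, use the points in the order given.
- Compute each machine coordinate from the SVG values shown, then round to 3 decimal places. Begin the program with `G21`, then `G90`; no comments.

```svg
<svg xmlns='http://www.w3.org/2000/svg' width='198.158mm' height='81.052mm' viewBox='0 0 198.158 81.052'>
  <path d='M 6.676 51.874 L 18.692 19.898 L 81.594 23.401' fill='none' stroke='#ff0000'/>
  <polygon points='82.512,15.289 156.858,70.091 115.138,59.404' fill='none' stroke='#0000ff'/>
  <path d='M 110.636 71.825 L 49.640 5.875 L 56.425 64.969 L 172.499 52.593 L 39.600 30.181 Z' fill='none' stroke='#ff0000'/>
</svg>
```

1 u = 1 mm; y_m = 81.052 − y.

[1] `<path>` open polyline, #ff0000→engrave S118 F4157: (6.676,29.178) → (18.692,61.154) → (81.594,57.651)

[2] `<polygon>` closed polygon, #0000ff→cut S854 F1387: (82.512,65.763) → (156.858,10.961) → (115.138,21.648) → (82.512,65.763) (closed)

[3] `<path>` closed polygon, #ff0000→engrave S118 F4157: (110.636,9.227) → (49.640,75.177) → (56.425,16.083) → (172.499,28.459) → (39.600,50.871) → (110.636,9.227) (closed)

G21
G90
G00 X6.676 Y29.178
M4 S118
G01 X18.692 Y61.154 F4157
G01 X81.594 Y57.651 F4157
M5
G00 X82.512 Y65.763
M4 S854
G01 X156.858 Y10.961 F1387
G01 X115.138 Y21.648 F1387
G01 X82.512 Y65.763 F1387
M5
G00 X110.636 Y9.227
M4 S118
G01 X49.640 Y75.177 F4157
G01 X56.425 Y16.083 F4157
G01 X172.499 Y28.459 F4157
G01 X39.600 Y50.871 F4157
G01 X110.636 Y9.227 F4157
M5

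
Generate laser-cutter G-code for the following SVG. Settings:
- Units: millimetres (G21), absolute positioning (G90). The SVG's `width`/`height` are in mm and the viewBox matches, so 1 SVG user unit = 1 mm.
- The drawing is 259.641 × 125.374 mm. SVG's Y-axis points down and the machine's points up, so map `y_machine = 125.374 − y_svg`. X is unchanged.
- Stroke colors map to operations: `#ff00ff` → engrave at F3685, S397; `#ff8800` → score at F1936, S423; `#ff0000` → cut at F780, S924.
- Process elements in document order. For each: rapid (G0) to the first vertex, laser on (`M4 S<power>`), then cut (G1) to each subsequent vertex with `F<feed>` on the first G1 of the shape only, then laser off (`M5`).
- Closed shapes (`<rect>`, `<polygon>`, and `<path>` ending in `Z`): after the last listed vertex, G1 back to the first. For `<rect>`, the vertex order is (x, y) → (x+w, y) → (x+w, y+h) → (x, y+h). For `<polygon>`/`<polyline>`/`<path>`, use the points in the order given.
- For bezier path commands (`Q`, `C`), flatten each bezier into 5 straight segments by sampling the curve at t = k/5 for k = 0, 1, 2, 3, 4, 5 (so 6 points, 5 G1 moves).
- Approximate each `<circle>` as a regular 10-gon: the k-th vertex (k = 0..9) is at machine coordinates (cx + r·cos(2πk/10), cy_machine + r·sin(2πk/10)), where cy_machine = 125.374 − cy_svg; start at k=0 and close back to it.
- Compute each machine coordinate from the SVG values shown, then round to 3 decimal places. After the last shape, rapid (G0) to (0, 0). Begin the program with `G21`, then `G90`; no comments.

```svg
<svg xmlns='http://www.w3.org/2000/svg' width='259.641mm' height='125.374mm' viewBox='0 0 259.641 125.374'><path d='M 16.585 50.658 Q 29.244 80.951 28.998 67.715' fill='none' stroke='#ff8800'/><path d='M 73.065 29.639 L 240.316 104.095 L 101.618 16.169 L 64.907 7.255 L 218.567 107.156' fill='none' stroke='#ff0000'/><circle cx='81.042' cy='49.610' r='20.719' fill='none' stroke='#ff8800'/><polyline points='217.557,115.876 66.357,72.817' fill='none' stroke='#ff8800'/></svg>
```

G21
G90
G0 X16.585 Y74.716
M4 S423
G1 X21.132 Y64.340 F1936
G1 X24.647 Y57.446
G1 X27.130 Y54.035
G1 X28.580 Y54.106
G1 X28.998 Y57.659
M5
G0 X73.065 Y95.735
M4 S924
G1 X240.316 Y21.279 F780
G1 X101.618 Y109.205
G1 X64.907 Y118.119
G1 X218.567 Y18.218
M5
G0 X101.761 Y75.764
M4 S423
G1 X97.804 Y87.942 F1936
G1 X87.445 Y95.469
G1 X74.639 Y95.469
G1 X64.280 Y87.942
G1 X60.323 Y75.764
G1 X64.280 Y63.586
G1 X74.639 Y56.059
G1 X87.445 Y56.059
G1 X97.804 Y63.586
G1 X101.761 Y75.764
M5
G0 X217.557 Y9.498
M4 S423
G1 X66.357 Y52.557 F1936
M5
G0 X0.000 Y0.000

1 u = 1 mm; y_m = 125.374 − y.

[1] `<path>` quadratic bezier, #ff8800→score S423 F1936: (16.585,74.716) → (21.132,64.340) → (24.647,57.446) → (27.130,54.035) → (28.580,54.106) → (28.998,57.659)

[2] `<path>` open polyline, #ff0000→cut S924 F780: (73.065,95.735) → (240.316,21.279) → (101.618,109.205) → (64.907,118.119) → (218.567,18.218)

[3] `<circle>` circle, #ff8800→score S423 F1936: (101.761,75.764) → (97.804,87.942) → (87.445,95.469) → (74.639,95.469) → (64.280,87.942) → (60.323,75.764) → (64.280,63.586) → (74.639,56.059) → (87.445,56.059) → (97.804,63.586) → (101.761,75.764) (closed)

[4] `<polyline>` line segment, #ff8800→score S423 F1936: (217.557,9.498) → (66.357,52.557)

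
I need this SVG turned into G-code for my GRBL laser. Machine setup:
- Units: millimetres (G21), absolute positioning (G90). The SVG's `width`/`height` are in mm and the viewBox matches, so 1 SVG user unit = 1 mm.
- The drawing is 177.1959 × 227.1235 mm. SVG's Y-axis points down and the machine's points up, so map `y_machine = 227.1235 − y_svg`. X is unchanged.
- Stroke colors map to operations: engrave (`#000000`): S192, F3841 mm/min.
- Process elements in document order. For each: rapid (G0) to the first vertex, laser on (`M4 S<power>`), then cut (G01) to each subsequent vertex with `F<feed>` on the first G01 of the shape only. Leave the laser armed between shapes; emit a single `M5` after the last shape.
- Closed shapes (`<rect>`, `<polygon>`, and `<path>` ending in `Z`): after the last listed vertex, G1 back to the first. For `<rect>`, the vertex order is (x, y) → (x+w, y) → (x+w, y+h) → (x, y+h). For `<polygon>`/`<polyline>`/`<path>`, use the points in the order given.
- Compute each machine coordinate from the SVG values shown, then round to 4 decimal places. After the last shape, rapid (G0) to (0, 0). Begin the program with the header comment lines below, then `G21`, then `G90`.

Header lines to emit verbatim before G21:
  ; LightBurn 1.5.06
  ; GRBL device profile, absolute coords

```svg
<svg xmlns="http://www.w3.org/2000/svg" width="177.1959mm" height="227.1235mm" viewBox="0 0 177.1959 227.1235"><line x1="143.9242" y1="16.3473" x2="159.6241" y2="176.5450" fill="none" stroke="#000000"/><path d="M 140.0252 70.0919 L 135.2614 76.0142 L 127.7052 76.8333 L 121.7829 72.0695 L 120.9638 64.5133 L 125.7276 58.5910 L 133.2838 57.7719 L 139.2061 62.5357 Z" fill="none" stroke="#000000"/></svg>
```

; LightBurn 1.5.06
; GRBL device profile, absolute coords
G21
G90
G0 X143.9242 Y210.7762
M4 S192
G01 X159.6241 Y50.5785 F3841
G0 X140.0252 Y157.0316
M4 S192
G01 X135.2614 Y151.1093 F3841
G01 X127.7052 Y150.2902
G01 X121.7829 Y155.0540
G01 X120.9638 Y162.6102
G01 X125.7276 Y168.5325
G01 X133.2838 Y169.3516
G01 X139.2061 Y164.5878
G01 X140.0252 Y157.0316
M5
G0 X0.0000 Y0.0000

viewBox `0 0 177.1959 227.1235` with mm width/height → 1 unit = 1 mm. Flip: y_m = 227.1235 − y_svg.

**Shape 1** — `<line>` line segment, stroke `#000000` → engrave (S192, F3841). Machine vertices: (143.9242,210.7762) → (159.6241,50.5785). Open path.

**Shape 2** — `<path>` regular polygon, stroke `#000000` → engrave (S192, F3841). Machine vertices: (140.0252,157.0316) → (135.2614,151.1093) → (127.7052,150.2902) → (121.7829,155.0540) → (120.9638,162.6102) → (125.7276,168.5325) → (133.2838,169.3516) → (139.2061,164.5878) → (140.0252,157.0316). Closed: final G1 returns to the first vertex.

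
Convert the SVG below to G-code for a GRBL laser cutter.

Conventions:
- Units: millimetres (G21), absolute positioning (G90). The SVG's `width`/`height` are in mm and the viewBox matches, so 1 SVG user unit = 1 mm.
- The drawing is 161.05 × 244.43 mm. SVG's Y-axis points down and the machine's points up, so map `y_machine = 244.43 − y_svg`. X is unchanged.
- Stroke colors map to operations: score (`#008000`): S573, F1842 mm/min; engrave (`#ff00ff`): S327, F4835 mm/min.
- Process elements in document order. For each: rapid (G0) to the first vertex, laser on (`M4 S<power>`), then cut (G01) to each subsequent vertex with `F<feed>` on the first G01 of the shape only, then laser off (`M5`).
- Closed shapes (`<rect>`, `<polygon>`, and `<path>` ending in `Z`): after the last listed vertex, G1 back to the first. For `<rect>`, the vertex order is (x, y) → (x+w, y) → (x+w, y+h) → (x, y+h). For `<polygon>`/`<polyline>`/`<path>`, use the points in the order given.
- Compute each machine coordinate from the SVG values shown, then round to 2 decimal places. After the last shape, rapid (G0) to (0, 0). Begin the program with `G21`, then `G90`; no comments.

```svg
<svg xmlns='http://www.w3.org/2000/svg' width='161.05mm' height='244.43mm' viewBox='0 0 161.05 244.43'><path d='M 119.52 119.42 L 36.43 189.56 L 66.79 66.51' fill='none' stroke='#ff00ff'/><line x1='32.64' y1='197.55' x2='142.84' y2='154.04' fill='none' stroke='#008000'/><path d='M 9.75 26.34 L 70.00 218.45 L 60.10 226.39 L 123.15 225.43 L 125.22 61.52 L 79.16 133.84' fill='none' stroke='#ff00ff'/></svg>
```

viewBox `0 0 161.05 244.43` with mm width/height → 1 unit = 1 mm. Flip: y_m = 244.43 − y_svg.

**Shape 1** — `<path>` open polyline, stroke `#ff00ff` → engrave (S327, F4835). Machine vertices: (119.52,125.01) → (36.43,54.87) → (66.79,177.92). Open path.

**Shape 2** — `<line>` line segment, stroke `#008000` → score (S573, F1842). Machine vertices: (32.64,46.88) → (142.84,90.39). Open path.

**Shape 3** — `<path>` open polyline, stroke `#ff00ff` → engrave (S327, F4835). Machine vertices: (9.75,218.09) → (70.00,25.98) → (60.10,18.04) → (123.15,19.00) → (125.22,182.91) → (79.16,110.59). Open path.

G21
G90
G0 X119.52 Y125.01
M4 S327
G01 X36.43 Y54.87 F4835
G01 X66.79 Y177.92
M5
G0 X32.64 Y46.88
M4 S573
G01 X142.84 Y90.39 F1842
M5
G0 X9.75 Y218.09
M4 S327
G01 X70.00 Y25.98 F4835
G01 X60.10 Y18.04
G01 X123.15 Y19.00
G01 X125.22 Y182.91
G01 X79.16 Y110.59
M5
G0 X0.00 Y0.00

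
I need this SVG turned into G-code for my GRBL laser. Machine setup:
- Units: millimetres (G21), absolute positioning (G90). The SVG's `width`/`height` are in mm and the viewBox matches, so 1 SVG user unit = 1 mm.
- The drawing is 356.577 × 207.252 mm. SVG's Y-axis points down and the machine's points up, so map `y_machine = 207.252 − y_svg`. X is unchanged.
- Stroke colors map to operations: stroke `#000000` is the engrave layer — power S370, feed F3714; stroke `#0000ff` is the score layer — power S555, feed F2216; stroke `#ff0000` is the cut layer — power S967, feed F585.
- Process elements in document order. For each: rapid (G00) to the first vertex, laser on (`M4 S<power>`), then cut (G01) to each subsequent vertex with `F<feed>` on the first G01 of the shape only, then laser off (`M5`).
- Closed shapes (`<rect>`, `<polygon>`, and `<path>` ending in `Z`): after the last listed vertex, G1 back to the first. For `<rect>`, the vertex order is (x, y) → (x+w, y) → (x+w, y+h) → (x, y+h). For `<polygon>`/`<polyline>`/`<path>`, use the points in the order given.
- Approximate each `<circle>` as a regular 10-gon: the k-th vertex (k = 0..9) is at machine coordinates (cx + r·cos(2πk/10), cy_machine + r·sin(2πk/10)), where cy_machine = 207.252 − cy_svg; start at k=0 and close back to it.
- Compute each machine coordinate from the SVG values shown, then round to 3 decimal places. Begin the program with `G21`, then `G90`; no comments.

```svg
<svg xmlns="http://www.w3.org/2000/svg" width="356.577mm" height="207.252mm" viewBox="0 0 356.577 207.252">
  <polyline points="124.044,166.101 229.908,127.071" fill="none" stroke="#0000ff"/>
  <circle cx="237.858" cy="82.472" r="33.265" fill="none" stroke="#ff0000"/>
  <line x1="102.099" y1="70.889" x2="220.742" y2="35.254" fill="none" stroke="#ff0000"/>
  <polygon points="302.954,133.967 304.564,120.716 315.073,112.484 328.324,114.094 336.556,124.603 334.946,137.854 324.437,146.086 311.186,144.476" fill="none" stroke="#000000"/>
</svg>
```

G21
G90
G00 X124.044 Y41.151
M4 S555
G01 X229.908 Y80.181 F2216
M5
G00 X271.123 Y124.780
M4 S967
G01 X264.770 Y144.333 F585
G01 X248.137 Y156.417
G01 X227.579 Y156.417
G01 X210.946 Y144.333
G01 X204.593 Y124.780
G01 X210.946 Y105.227
G01 X227.579 Y93.143
G01 X248.137 Y93.143
G01 X264.770 Y105.227
G01 X271.123 Y124.780
M5
G00 X102.099 Y136.363
M4 S967
G01 X220.742 Y171.998 F585
M5
G00 X302.954 Y73.285
M4 S370
G01 X304.564 Y86.536 F3714
G01 X315.073 Y94.768
G01 X328.324 Y93.158
G01 X336.556 Y82.649
G01 X334.946 Y69.398
G01 X324.437 Y61.166
G01 X311.186 Y62.776
G01 X302.954 Y73.285
M5

Since the viewBox matches the mm dimensions, user units are millimetres directly. The only transform is the Y-flip y_m = 207.252 − y_svg.

Shape 1 is a line segment drawn with `<polyline>`. Its stroke #0000ff means score at S555, F2216. After flipping Y the toolpath is (124.044,41.151) → (229.908,80.181).

Shape 2 is a circle drawn with `<circle>`. Its stroke #ff0000 means cut at S967, F585. After flipping Y the toolpath is (271.123,124.780) → (264.770,144.333) → (248.137,156.417) → (227.579,156.417) → (210.946,144.333) → (204.593,124.780) → (210.946,105.227) → (227.579,93.143) → (248.137,93.143) → (264.770,105.227) → (271.123,124.780), returning to the start.

Shape 3 is a line segment drawn with `<line>`. Its stroke #ff0000 means cut at S967, F585. After flipping Y the toolpath is (102.099,136.363) → (220.742,171.998).

Shape 4 is a regular polygon drawn with `<polygon>`. Its stroke #000000 means engrave at S370, F3714. After flipping Y the toolpath is (302.954,73.285) → (304.564,86.536) → (315.073,94.768) → (328.324,93.158) → (336.556,82.649) → (334.946,69.398) → (324.437,61.166) → (311.186,62.776) → (302.954,73.285), returning to the start.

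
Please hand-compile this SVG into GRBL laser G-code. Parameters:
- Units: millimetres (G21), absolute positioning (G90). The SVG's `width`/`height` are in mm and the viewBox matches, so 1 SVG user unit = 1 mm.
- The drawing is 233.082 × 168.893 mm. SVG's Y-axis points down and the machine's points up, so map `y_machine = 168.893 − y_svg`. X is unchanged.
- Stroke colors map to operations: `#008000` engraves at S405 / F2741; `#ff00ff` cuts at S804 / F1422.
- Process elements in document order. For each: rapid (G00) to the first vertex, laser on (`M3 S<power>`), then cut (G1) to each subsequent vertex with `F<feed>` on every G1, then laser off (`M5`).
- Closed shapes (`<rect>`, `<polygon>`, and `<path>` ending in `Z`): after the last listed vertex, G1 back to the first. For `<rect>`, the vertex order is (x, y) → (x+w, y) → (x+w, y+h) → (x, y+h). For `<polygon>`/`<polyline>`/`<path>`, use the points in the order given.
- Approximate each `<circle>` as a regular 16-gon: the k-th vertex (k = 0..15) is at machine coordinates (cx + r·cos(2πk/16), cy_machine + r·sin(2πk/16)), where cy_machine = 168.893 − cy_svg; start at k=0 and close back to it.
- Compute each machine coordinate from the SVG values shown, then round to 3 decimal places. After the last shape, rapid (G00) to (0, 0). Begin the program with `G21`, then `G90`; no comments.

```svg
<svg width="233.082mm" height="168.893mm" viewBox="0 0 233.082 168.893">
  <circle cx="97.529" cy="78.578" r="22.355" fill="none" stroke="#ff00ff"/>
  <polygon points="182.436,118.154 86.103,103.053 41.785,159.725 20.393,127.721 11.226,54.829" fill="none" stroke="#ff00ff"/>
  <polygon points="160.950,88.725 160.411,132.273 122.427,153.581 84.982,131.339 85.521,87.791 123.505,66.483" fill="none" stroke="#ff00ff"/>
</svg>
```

1 u = 1 mm; y_m = 168.893 − y.

[1] `<circle>` circle, #ff00ff→cut S804 F1422: (119.884,90.315) → (118.182,98.870) → (113.336,106.122) → (106.084,110.968) → (97.529,112.670) → (88.974,110.968) → (81.722,106.122) → (76.876,98.870) → (75.174,90.315) → (76.876,81.760) → (81.722,74.508) → (88.974,69.662) → (97.529,67.960) → (106.084,69.662) → (113.336,74.508) → (118.182,81.760) → (119.884,90.315) (closed)

[2] `<polygon>` closed polygon, #ff00ff→cut S804 F1422: (182.436,50.739) → (86.103,65.840) → (41.785,9.168) → (20.393,41.172) → (11.226,114.064) → (182.436,50.739) (closed)

[3] `<polygon>` regular polygon, #ff00ff→cut S804 F1422: (160.950,80.168) → (160.411,36.620) → (122.427,15.312) → (84.982,37.554) → (85.521,81.102) → (123.505,102.410) → (160.950,80.168) (closed)

G21
G90
G00 X119.884 Y90.315
M3 S804
G1 X118.182 Y98.870 F1422
G1 X113.336 Y106.122 F1422
G1 X106.084 Y110.968 F1422
G1 X97.529 Y112.670 F1422
G1 X88.974 Y110.968 F1422
G1 X81.722 Y106.122 F1422
G1 X76.876 Y98.870 F1422
G1 X75.174 Y90.315 F1422
G1 X76.876 Y81.760 F1422
G1 X81.722 Y74.508 F1422
G1 X88.974 Y69.662 F1422
G1 X97.529 Y67.960 F1422
G1 X106.084 Y69.662 F1422
G1 X113.336 Y74.508 F1422
G1 X118.182 Y81.760 F1422
G1 X119.884 Y90.315 F1422
M5
G00 X182.436 Y50.739
M3 S804
G1 X86.103 Y65.840 F1422
G1 X41.785 Y9.168 F1422
G1 X20.393 Y41.172 F1422
G1 X11.226 Y114.064 F1422
G1 X182.436 Y50.739 F1422
M5
G00 X160.950 Y80.168
M3 S804
G1 X160.411 Y36.620 F1422
G1 X122.427 Y15.312 F1422
G1 X84.982 Y37.554 F1422
G1 X85.521 Y81.102 F1422
G1 X123.505 Y102.410 F1422
G1 X160.950 Y80.168 F1422
M5
G00 X0.000 Y0.000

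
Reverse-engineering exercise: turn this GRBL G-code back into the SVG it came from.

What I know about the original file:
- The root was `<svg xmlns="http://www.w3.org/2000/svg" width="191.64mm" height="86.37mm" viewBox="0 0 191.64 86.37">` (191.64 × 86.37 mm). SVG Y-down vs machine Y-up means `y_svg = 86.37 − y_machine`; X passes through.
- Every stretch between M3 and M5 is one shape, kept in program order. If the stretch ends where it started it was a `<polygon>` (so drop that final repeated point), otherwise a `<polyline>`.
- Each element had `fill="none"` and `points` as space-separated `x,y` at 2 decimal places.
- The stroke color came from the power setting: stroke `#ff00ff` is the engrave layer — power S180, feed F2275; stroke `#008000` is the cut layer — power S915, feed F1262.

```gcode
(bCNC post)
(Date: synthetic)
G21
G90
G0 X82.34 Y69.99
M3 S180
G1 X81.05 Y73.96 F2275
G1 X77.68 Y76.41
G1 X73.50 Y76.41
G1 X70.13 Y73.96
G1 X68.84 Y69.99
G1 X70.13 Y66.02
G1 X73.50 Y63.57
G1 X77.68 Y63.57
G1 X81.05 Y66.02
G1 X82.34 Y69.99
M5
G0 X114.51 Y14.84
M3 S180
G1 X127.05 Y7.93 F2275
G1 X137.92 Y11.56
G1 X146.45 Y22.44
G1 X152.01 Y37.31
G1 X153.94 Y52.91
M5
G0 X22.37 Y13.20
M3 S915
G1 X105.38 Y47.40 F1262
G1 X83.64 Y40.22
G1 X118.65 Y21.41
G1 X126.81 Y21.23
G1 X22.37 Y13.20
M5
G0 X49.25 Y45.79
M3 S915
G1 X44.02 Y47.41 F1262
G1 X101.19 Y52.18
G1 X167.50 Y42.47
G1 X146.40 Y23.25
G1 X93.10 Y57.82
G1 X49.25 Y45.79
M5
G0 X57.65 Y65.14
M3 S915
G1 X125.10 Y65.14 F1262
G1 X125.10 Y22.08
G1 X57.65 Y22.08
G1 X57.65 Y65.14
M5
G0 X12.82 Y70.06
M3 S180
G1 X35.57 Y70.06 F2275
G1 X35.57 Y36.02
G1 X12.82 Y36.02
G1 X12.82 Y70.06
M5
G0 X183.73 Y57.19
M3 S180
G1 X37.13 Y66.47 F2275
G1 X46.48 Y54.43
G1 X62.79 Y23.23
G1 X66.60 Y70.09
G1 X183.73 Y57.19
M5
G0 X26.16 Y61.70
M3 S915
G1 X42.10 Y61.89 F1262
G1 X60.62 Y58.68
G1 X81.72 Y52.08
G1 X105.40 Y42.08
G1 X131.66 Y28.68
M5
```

y_svg = 86.37 − y_m.

[1] S180→`#ff00ff` (engrave); closed run; points: 82.34,16.38 81.05,12.41 77.68,9.96 73.50,9.96 70.13,12.41 68.84,16.38 70.13,20.35 73.50,22.80 77.68,22.80 81.05,20.35

[2] S180→`#ff00ff` (engrave); open run; points: 114.51,71.53 127.05,78.44 137.92,74.81 146.45,63.93 152.01,49.06 153.94,33.46

[3] S915→`#008000` (cut); closed run; points: 22.37,73.17 105.38,38.97 83.64,46.15 118.65,64.96 126.81,65.14

[4] S915→`#008000` (cut); closed run; points: 49.25,40.58 44.02,38.96 101.19,34.19 167.50,43.90 146.40,63.12 93.10,28.55

[5] S915→`#008000` (cut); closed run; points: 57.65,21.23 125.10,21.23 125.10,64.29 57.65,64.29

[6] S180→`#ff00ff` (engrave); closed run; points: 12.82,16.31 35.57,16.31 35.57,50.35 12.82,50.35

[7] S180→`#ff00ff` (engrave); closed run; points: 183.73,29.18 37.13,19.90 46.48,31.94 62.79,63.14 66.60,16.28

[8] S915→`#008000` (cut); open run; points: 26.16,24.67 42.10,24.48 60.62,27.69 81.72,34.29 105.40,44.29 131.66,57.69

<svg xmlns="http://www.w3.org/2000/svg" width="191.64mm" height="86.37mm" viewBox="0 0 191.64 86.37">
  <polygon points="82.34,16.38 81.05,12.41 77.68,9.96 73.50,9.96 70.13,12.41 68.84,16.38 70.13,20.35 73.50,22.80 77.68,22.80 81.05,20.35" fill="none" stroke="#ff00ff"/>
  <polyline points="114.51,71.53 127.05,78.44 137.92,74.81 146.45,63.93 152.01,49.06 153.94,33.46" fill="none" stroke="#ff00ff"/>
  <polygon points="22.37,73.17 105.38,38.97 83.64,46.15 118.65,64.96 126.81,65.14" fill="none" stroke="#008000"/>
  <polygon points="49.25,40.58 44.02,38.96 101.19,34.19 167.50,43.90 146.40,63.12 93.10,28.55" fill="none" stroke="#008000"/>
  <polygon points="57.65,21.23 125.10,21.23 125.10,64.29 57.65,64.29" fill="none" stroke="#008000"/>
  <polygon points="12.82,16.31 35.57,16.31 35.57,50.35 12.82,50.35" fill="none" stroke="#ff00ff"/>
  <polygon points="183.73,29.18 37.13,19.90 46.48,31.94 62.79,63.14 66.60,16.28" fill="none" stroke="#ff00ff"/>
  <polyline points="26.16,24.67 42.10,24.48 60.62,27.69 81.72,34.29 105.40,44.29 131.66,57.69" fill="none" stroke="#008000"/>
</svg>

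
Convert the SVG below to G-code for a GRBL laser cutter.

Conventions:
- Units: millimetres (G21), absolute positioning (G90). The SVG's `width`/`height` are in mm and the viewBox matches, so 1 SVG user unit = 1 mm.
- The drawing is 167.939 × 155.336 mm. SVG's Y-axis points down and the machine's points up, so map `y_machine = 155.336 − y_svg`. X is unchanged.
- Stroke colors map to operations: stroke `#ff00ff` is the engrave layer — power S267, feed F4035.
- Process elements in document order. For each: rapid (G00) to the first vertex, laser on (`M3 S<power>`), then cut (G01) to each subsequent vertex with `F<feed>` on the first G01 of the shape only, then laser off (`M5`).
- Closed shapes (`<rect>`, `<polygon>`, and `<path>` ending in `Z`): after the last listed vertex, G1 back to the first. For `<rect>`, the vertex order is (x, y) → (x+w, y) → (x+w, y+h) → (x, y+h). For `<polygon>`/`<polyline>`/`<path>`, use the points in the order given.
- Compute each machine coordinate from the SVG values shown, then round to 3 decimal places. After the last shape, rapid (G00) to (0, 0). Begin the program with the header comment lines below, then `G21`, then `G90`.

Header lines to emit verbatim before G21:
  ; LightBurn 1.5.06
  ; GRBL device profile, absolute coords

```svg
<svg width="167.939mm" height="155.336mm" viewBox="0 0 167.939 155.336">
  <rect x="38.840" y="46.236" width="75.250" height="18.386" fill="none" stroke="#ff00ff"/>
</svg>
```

; LightBurn 1.5.06
; GRBL device profile, absolute coords
G21
G90
G00 X38.840 Y109.100
M3 S267
G01 X114.090 Y109.100 F4035
G01 X114.090 Y90.714
G01 X38.840 Y90.714
G01 X38.840 Y109.100
M5
G00 X0.000 Y0.000

viewBox `0 0 167.939 155.336` with mm width/height → 1 unit = 1 mm. Flip: y_m = 155.336 − y_svg.

**Shape 1** — `<rect>` rectangle, stroke `#ff00ff` → engrave (S267, F4035). Machine vertices: (38.840,109.100) → (114.090,109.100) → (114.090,90.714) → (38.840,90.714) → (38.840,109.100). Closed: final G1 returns to the first vertex.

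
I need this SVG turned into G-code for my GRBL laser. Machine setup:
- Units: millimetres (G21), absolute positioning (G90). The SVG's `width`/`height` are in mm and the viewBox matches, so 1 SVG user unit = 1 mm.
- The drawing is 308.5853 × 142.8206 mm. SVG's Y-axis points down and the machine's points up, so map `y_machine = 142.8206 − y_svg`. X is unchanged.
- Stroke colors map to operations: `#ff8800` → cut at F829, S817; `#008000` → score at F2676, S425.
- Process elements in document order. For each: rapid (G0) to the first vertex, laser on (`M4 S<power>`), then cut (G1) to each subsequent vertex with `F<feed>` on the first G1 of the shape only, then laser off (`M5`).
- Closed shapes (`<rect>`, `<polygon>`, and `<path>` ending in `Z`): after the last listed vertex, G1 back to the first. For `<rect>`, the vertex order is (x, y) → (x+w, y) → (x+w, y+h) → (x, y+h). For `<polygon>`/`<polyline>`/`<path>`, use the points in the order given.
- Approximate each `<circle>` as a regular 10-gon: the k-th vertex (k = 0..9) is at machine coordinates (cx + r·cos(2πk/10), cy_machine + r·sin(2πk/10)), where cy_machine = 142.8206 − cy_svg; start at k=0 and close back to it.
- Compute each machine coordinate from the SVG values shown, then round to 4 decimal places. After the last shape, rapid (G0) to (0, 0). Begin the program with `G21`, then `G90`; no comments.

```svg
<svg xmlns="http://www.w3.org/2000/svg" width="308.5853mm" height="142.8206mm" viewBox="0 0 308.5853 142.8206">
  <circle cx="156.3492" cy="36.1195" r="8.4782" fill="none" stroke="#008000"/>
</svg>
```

1 u = 1 mm; y_m = 142.8206 − y.

[1] `<circle>` circle, #008000→score S425 F2676: (164.8274,106.7011) → (163.2082,111.6845) → (158.9691,114.7643) → (153.7293,114.7643) → (149.4902,111.6845) → (147.8710,106.7011) → (149.4902,101.7177) → (153.7293,98.6379) → (158.9691,98.6379) → (163.2082,101.7177) → (164.8274,106.7011) (closed)

G21
G90
G0 X164.8274 Y106.7011
M4 S425
G1 X163.2082 Y111.6845 F2676
G1 X158.9691 Y114.7643
G1 X153.7293 Y114.7643
G1 X149.4902 Y111.6845
G1 X147.8710 Y106.7011
G1 X149.4902 Y101.7177
G1 X153.7293 Y98.6379
G1 X158.9691 Y98.6379
G1 X163.2082 Y101.7177
G1 X164.8274 Y106.7011
M5
G0 X0.0000 Y0.0000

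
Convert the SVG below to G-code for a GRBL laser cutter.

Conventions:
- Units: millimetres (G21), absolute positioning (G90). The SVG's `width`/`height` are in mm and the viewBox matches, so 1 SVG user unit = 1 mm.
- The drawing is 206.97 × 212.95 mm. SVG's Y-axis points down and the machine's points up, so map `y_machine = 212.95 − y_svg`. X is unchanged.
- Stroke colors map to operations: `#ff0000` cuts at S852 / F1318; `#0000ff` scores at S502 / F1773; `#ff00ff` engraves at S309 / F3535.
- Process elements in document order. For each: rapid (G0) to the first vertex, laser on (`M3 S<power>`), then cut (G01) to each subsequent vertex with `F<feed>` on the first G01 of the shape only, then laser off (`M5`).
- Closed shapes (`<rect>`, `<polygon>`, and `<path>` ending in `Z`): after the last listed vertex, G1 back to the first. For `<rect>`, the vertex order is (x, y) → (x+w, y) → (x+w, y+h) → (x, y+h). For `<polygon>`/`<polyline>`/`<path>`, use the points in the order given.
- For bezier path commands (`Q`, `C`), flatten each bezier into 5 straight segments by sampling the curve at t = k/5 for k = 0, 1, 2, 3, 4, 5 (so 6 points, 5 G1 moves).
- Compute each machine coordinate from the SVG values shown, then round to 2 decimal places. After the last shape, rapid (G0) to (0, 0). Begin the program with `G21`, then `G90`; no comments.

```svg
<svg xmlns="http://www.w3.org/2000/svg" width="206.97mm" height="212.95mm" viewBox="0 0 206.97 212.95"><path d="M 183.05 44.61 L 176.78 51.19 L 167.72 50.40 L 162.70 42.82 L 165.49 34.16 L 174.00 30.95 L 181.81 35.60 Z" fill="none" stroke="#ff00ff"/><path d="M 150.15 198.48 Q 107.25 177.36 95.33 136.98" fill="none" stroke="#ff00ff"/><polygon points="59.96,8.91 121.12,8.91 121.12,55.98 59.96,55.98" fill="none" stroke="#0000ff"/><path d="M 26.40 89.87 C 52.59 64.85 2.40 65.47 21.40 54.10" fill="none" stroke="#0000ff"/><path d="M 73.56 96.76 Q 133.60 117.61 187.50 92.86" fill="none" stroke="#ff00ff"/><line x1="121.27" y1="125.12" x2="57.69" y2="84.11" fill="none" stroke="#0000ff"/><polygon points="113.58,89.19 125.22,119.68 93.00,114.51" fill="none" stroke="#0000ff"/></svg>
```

G21
G90
G0 X183.05 Y168.34
M3 S309
G01 X176.78 Y161.76 F3535
G01 X167.72 Y162.55
G01 X162.70 Y170.13
G01 X165.49 Y178.79
G01 X174.00 Y182.00
G01 X181.81 Y177.35
G01 X183.05 Y168.34
M5
G0 X150.15 Y14.47
M3 S309
G01 X134.23 Y23.69 F3535
G01 X120.79 Y34.45
G01 X109.82 Y46.75
G01 X101.34 Y60.59
G01 X95.33 Y75.97
M5
G0 X59.96 Y204.04
M3 S502
G01 X121.12 Y204.04 F1773
G01 X121.12 Y156.97
G01 X59.96 Y156.97
G01 X59.96 Y204.04
M5
G0 X26.40 Y123.08
M3 S502
G01 X34.11 Y135.32 F1773
G01 X30.48 Y143.21
G01 X22.49 Y148.55
G01 X17.14 Y153.17
G01 X21.40 Y158.85
M5
G0 X73.56 Y116.19
M3 S309
G01 X97.33 Y109.67 F3535
G01 X120.61 Y106.81
G01 X143.40 Y107.59
G01 X165.69 Y112.01
G01 X187.50 Y120.09
M5
G0 X121.27 Y87.83
M3 S502
G01 X57.69 Y128.84 F1773
M5
G0 X113.58 Y123.76
M3 S502
G01 X125.22 Y93.27 F1773
G01 X93.00 Y98.44
G01 X113.58 Y123.76
M5
G0 X0.00 Y0.00

1 u = 1 mm; y_m = 212.95 − y.

[1] `<path>` regular polygon, #ff00ff→engrave S309 F3535: (183.05,168.34) → (176.78,161.76) → (167.72,162.55) → (162.70,170.13) → (165.49,178.79) → (174.00,182.00) → (181.81,177.35) → (183.05,168.34) (closed)

[2] `<path>` quadratic bezier, #ff00ff→engrave S309 F3535: (150.15,14.47) → (134.23,23.69) → (120.79,34.45) → (109.82,46.75) → (101.34,60.59) → (95.33,75.97)

[3] `<polygon>` rectangle, #0000ff→score S502 F1773: (59.96,204.04) → (121.12,204.04) → (121.12,156.97) → (59.96,156.97) → (59.96,204.04) (closed)

[4] `<path>` cubic bezier, #0000ff→score S502 F1773: (26.40,123.08) → (34.11,135.32) → (30.48,143.21) → (22.49,148.55) → (17.14,153.17) → (21.40,158.85)

[5] `<path>` quadratic bezier, #ff00ff→engrave S309 F3535: (73.56,116.19) → (97.33,109.67) → (120.61,106.81) → (143.40,107.59) → (165.69,112.01) → (187.50,120.09)

[6] `<line>` line segment, #0000ff→score S502 F1773: (121.27,87.83) → (57.69,128.84)

[7] `<polygon>` regular polygon, #0000ff→score S502 F1773: (113.58,123.76) → (125.22,93.27) → (93.00,98.44) → (113.58,123.76) (closed)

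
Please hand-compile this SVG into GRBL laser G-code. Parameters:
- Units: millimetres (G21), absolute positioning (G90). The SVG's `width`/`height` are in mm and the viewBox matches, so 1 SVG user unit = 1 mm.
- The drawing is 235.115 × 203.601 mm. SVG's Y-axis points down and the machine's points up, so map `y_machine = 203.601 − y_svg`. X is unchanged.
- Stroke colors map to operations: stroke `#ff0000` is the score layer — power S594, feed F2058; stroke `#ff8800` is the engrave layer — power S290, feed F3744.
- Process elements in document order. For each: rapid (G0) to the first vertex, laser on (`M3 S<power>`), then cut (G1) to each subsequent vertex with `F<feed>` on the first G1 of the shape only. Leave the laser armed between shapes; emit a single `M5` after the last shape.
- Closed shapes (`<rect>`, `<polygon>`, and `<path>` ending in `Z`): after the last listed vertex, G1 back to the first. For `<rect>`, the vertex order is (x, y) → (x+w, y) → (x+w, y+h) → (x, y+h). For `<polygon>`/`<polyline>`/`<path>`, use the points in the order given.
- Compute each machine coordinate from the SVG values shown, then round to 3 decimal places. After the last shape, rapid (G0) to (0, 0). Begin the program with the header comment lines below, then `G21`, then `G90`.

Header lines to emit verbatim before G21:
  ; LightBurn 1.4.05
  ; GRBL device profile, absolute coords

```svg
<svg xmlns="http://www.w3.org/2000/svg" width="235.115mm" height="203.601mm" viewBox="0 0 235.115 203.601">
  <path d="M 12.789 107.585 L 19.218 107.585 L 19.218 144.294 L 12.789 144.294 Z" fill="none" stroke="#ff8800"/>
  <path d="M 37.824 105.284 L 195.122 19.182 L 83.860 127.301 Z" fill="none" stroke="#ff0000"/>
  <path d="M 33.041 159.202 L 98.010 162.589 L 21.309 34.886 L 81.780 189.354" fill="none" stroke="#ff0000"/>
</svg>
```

1 u = 1 mm; y_m = 203.601 − y.

[1] `<path>` rectangle, #ff8800→engrave S290 F3744: (12.789,96.016) → (19.218,96.016) → (19.218,59.307) → (12.789,59.307) → (12.789,96.016) (closed)

[2] `<path>` closed polygon, #ff0000→score S594 F2058: (37.824,98.317) → (195.122,184.419) → (83.860,76.300) → (37.824,98.317) (closed)

[3] `<path>` open polyline, #ff0000→score S594 F2058: (33.041,44.399) → (98.010,41.012) → (21.309,168.715) → (81.780,14.247)

; LightBurn 1.4.05
; GRBL device profile, absolute coords
G21
G90
G0 X12.789 Y96.016
M3 S290
G1 X19.218 Y96.016 F3744
G1 X19.218 Y59.307
G1 X12.789 Y59.307
G1 X12.789 Y96.016
G0 X37.824 Y98.317
M3 S594
G1 X195.122 Y184.419 F2058
G1 X83.860 Y76.300
G1 X37.824 Y98.317
G0 X33.041 Y44.399
M3 S594
G1 X98.010 Y41.012 F2058
G1 X21.309 Y168.715
G1 X81.780 Y14.247
M5
G0 X0.000 Y0.000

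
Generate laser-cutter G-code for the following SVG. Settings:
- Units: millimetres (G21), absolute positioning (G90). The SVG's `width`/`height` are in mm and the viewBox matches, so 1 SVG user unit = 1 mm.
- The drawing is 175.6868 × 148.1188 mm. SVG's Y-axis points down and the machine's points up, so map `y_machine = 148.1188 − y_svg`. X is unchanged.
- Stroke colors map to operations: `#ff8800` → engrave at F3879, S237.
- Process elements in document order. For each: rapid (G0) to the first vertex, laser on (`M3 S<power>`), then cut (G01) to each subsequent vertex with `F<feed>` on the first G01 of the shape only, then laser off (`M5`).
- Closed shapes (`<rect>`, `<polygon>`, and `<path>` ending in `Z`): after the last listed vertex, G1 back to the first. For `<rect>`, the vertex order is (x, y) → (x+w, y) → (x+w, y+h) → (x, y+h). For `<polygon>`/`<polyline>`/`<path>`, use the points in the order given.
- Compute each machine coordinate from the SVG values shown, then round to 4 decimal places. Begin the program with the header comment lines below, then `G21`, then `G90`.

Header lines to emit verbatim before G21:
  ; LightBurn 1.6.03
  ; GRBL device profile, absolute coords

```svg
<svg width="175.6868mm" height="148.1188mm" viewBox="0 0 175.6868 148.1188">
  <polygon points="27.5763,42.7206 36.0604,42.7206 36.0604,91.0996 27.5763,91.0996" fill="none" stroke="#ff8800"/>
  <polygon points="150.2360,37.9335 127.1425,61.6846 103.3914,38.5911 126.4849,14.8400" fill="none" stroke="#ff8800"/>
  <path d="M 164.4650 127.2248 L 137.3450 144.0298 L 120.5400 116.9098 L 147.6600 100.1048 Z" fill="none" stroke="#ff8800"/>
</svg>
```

viewBox `0 0 175.6868 148.1188` with mm width/height → 1 unit = 1 mm. Flip: y_m = 148.1188 − y_svg.

**Shape 1** — `<polygon>` rectangle, stroke `#ff8800` → engrave (S237, F3879). Machine vertices: (27.5763,105.3982) → (36.0604,105.3982) → (36.0604,57.0192) → (27.5763,57.0192) → (27.5763,105.3982). Closed: final G1 returns to the first vertex.

**Shape 2** — `<polygon>` regular polygon, stroke `#ff8800` → engrave (S237, F3879). Machine vertices: (150.2360,110.1853) → (127.1425,86.4342) → (103.3914,109.5277) → (126.4849,133.2788) → (150.2360,110.1853). Closed: final G1 returns to the first vertex.

**Shape 3** — `<path>` regular polygon, stroke `#ff8800` → engrave (S237, F3879). Machine vertices: (164.4650,20.8940) → (137.3450,4.0890) → (120.5400,31.2090) → (147.6600,48.0140) → (164.4650,20.8940). Closed: final G1 returns to the first vertex.

; LightBurn 1.6.03
; GRBL device profile, absolute coords
G21
G90
G0 X27.5763 Y105.3982
M3 S237
G01 X36.0604 Y105.3982 F3879
G01 X36.0604 Y57.0192
G01 X27.5763 Y57.0192
G01 X27.5763 Y105.3982
M5
G0 X150.2360 Y110.1853
M3 S237
G01 X127.1425 Y86.4342 F3879
G01 X103.3914 Y109.5277
G01 X126.4849 Y133.2788
G01 X150.2360 Y110.1853
M5
G0 X164.4650 Y20.8940
M3 S237
G01 X137.3450 Y4.0890 F3879
G01 X120.5400 Y31.2090
G01 X147.6600 Y48.0140
G01 X164.4650 Y20.8940
M5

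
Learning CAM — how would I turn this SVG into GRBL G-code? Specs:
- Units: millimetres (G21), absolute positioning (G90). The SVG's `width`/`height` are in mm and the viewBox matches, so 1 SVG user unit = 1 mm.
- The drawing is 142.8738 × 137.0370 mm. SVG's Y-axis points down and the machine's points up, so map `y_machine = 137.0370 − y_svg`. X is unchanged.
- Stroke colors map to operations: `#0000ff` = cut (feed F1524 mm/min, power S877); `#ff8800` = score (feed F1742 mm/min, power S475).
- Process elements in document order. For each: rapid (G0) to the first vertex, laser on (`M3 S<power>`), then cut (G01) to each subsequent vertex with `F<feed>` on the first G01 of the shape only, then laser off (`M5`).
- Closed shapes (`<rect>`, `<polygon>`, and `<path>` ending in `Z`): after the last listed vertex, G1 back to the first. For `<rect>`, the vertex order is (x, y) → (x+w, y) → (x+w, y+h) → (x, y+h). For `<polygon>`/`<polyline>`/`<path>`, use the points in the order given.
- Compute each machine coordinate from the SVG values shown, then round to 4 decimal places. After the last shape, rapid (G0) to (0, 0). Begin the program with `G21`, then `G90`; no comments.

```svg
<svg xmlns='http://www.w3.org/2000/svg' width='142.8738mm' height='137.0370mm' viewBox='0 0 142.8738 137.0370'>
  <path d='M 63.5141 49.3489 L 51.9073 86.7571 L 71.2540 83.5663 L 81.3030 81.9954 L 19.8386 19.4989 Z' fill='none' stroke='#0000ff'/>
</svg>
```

Since the viewBox matches the mm dimensions, user units are millimetres directly. The only transform is the Y-flip y_m = 137.0370 − y_svg.

Shape 1 is a closed polygon drawn with `<path>`. Its stroke #0000ff means cut at S877, F1524. After flipping Y the toolpath is (63.5141,87.6881) → (51.9073,50.2799) → (71.2540,53.4707) → (81.3030,55.0416) → (19.8386,117.5381) → (63.5141,87.6881), returning to the start.

G21
G90
G0 X63.5141 Y87.6881
M3 S877
G01 X51.9073 Y50.2799 F1524
G01 X71.2540 Y53.4707
G01 X81.3030 Y55.0416
G01 X19.8386 Y117.5381
G01 X63.5141 Y87.6881
M5
G0 X0.0000 Y0.0000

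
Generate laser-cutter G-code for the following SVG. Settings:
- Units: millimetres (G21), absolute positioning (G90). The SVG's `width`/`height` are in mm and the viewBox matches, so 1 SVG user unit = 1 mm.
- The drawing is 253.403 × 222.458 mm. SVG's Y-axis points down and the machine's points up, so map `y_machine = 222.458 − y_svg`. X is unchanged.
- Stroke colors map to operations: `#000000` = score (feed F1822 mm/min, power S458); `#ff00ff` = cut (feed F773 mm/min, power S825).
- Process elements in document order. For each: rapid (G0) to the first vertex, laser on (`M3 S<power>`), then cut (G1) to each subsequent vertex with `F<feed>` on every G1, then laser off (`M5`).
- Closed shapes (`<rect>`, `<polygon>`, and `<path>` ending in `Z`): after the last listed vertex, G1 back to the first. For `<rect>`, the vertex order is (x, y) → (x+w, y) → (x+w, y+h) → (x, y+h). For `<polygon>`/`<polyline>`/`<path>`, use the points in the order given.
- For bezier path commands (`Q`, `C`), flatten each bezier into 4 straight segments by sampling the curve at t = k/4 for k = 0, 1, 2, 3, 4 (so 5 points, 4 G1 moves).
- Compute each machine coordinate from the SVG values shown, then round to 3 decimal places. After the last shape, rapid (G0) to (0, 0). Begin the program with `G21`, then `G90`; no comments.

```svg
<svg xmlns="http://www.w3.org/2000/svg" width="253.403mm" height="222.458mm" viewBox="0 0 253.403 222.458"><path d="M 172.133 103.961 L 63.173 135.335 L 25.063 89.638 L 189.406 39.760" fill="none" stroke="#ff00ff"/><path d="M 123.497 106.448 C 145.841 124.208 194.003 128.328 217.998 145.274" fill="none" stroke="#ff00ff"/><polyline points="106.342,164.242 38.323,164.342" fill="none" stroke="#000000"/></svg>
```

G21
G90
G0 X172.133 Y118.497
M3 S825
G1 X63.173 Y87.123 F773
G1 X25.063 Y132.820 F773
G1 X189.406 Y182.698 F773
M5
G0 X123.497 Y116.010
M3 S825
G1 X144.315 Y104.834 F773
G1 X170.128 Y96.292 F773
G1 X196.251 Y87.902 F773
G1 X217.998 Y77.184 F773
M5
G0 X106.342 Y58.216
M3 S458
G1 X38.323 Y58.116 F1822
M5
G0 X0.000 Y0.000

viewBox `0 0 253.403 222.458` with mm width/height → 1 unit = 1 mm. Flip: y_m = 222.458 − y_svg.

**Shape 1** — `<path>` open polyline, stroke `#ff00ff` → cut (S825, F773). Machine vertices: (172.133,118.497) → (63.173,87.123) → (25.063,132.820) → (189.406,182.698). Open path.

**Shape 2** — `<path>` cubic bezier, stroke `#ff00ff` → cut (S825, F773). Control points (SVG): P0=(123.497,106.448), P1=(145.841,124.208), P2=(194.003,128.328), P3=(217.998,145.274); sampled at t=k/4. Machine vertices: (123.497,116.010) → (144.315,104.834) → (170.128,96.292) → (196.251,87.902) → (217.998,77.184). Open path.

**Shape 3** — `<polyline>` line segment, stroke `#000000` → score (S458, F1822). Machine vertices: (106.342,58.216) → (38.323,58.116). Open path.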